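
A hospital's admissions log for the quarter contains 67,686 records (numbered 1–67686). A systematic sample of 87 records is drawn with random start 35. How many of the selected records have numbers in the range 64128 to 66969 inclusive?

4

k = 67686/87 = 778
First selection ≥ 64128: 35 + ⌈(64128−35)/778⌉·778 = 35 + 83×778 = 64609
Last selection ≤ 66969: 35 + ⌊(66969−35)/778⌋·778 = 35 + 86×778 = 66943
Count = 86 − 83 + 1 = 4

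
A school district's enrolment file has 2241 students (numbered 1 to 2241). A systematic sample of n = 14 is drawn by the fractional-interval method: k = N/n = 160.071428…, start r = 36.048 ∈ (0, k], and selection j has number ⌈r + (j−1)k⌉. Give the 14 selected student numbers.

j=1: r + 0k = 36.048 → ⌈·⌉ = 37
j=2: r + 1k = 196.119428… → ⌈·⌉ = 197
j=3: r + 2k = 356.190857… → ⌈·⌉ = 357
j=4: r + 3k = 516.262285… → ⌈·⌉ = 517
j=5: r + 4k = 676.333714… → ⌈·⌉ = 677
j=6: r + 5k = 836.405142… → ⌈·⌉ = 837
j=7: r + 6k = 996.476571… → ⌈·⌉ = 997
j=8: r + 7k = 1156.548 → ⌈·⌉ = 1157
j=9: r + 8k = 1316.619428… → ⌈·⌉ = 1317
j=10: r + 9k = 1476.690857… → ⌈·⌉ = 1477
j=11: r + 10k = 1636.762285… → ⌈·⌉ = 1637
j=12: r + 11k = 1796.833714… → ⌈·⌉ = 1797
j=13: r + 12k = 1956.905142… → ⌈·⌉ = 1957
j=14: r + 13k = 2116.976571… → ⌈·⌉ = 2117

37, 197, 357, 517, 677, 837, 997, 1157, 1317, 1477, 1637, 1797, 1957, 2117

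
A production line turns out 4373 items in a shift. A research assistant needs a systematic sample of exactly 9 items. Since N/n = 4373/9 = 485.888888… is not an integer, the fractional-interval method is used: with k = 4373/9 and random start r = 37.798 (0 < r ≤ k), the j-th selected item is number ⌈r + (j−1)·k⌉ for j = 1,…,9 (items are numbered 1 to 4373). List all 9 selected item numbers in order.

38, 524, 1010, 1496, 1982, 2468, 2954, 3440, 3925

j=1: r + 0k = 37.798 → ⌈·⌉ = 38
j=2: r + 1k = 523.686888… → ⌈·⌉ = 524
j=3: r + 2k = 1009.575777… → ⌈·⌉ = 1010
j=4: r + 3k = 1495.464666… → ⌈·⌉ = 1496
j=5: r + 4k = 1981.353555… → ⌈·⌉ = 1982
j=6: r + 5k = 2467.242444… → ⌈·⌉ = 2468
j=7: r + 6k = 2953.131333… → ⌈·⌉ = 2954
j=8: r + 7k = 3439.020222… → ⌈·⌉ = 3440
j=9: r + 8k = 3924.909111… → ⌈·⌉ = 3925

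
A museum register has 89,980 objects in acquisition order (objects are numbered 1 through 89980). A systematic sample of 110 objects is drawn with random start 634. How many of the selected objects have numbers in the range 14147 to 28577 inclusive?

18

k = 89980/110 = 818
First selection ≥ 14147: 634 + ⌈(14147−634)/818⌉·818 = 634 + 17×818 = 14540
Last selection ≤ 28577: 634 + ⌊(28577−634)/818⌋·818 = 634 + 34×818 = 28446
Count = 34 − 17 + 1 = 18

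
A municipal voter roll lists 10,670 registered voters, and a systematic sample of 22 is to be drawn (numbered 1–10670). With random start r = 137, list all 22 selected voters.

137, 622, 1107, 1592, 2077, 2562, 3047, 3532, 4017, 4502, 4987, 5472, 5957, 6442, 6927, 7412, 7897, 8382, 8867, 9352, 9837, 10322

k = N/n = 10670/22 = 485
voter 1: 137
voter 2: 137 + 485 = 622
voter 3: 622 + 485 = 1107
voter 4: 1107 + 485 = 1592
voter 5: 1592 + 485 = 2077
voter 6: 2077 + 485 = 2562
voter 7: 2562 + 485 = 3047
voter 8: 3047 + 485 = 3532
voter 9: 3532 + 485 = 4017
voter 10: 4017 + 485 = 4502
voter 11: 4502 + 485 = 4987
voter 12: 4987 + 485 = 5472
voter 13: 5472 + 485 = 5957
voter 14: 5957 + 485 = 6442
voter 15: 6442 + 485 = 6927
voter 16: 6927 + 485 = 7412
voter 17: 7412 + 485 = 7897
voter 18: 7897 + 485 = 8382
voter 19: 8382 + 485 = 8867
voter 20: 8867 + 485 = 9352
voter 21: 9352 + 485 = 9837
voter 22: 9837 + 485 = 10322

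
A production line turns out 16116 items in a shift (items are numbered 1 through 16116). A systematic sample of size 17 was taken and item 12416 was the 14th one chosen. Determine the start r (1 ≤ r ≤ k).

92

k = 16116/17 = 948
r = 12416 − (14−1)×948 = 12416 − 12324 = 92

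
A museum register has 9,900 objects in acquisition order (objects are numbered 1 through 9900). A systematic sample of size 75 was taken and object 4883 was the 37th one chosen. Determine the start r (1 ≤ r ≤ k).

k = 9900/75 = 132
r = 4883 − (37−1)×132 = 4883 − 4752 = 131

131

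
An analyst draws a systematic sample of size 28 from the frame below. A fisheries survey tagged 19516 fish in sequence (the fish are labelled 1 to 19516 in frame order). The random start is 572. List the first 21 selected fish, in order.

572, 1269, 1966, 2663, 3360, 4057, 4754, 5451, 6148, 6845, 7542, 8239, 8936, 9633, 10330, 11027, 11724, 12421, 13118, 13815, 14512

k = N/n = 19516/28 = 697
fish 1: 572
fish 2: 572 + 697 = 1269
fish 3: 1269 + 697 = 1966
fish 4: 1966 + 697 = 2663
fish 5: 2663 + 697 = 3360
fish 6: 3360 + 697 = 4057
fish 7: 4057 + 697 = 4754
fish 8: 4754 + 697 = 5451
fish 9: 5451 + 697 = 6148
fish 10: 6148 + 697 = 6845
fish 11: 6845 + 697 = 7542
fish 12: 7542 + 697 = 8239
fish 13: 8239 + 697 = 8936
fish 14: 8936 + 697 = 9633
fish 15: 9633 + 697 = 10330
fish 16: 10330 + 697 = 11027
fish 17: 11027 + 697 = 11724
fish 18: 11724 + 697 = 12421
fish 19: 12421 + 697 = 13118
fish 20: 13118 + 697 = 13815
fish 21: 13815 + 697 = 14512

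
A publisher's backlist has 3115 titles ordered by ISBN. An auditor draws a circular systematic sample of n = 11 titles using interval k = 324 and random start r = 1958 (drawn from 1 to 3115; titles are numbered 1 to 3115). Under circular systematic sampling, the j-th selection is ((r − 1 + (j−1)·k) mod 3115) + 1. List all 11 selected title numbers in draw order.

Selection 1: 1958
Selection 2: 1958 + 324 = 2282
Selection 3: 2282 + 324 = 2606
Selection 4: 2606 + 324 = 2930
Selection 5: 2930 + 324 = 3254 → 3254 − 3115 = 139
Selection 6: 139 + 324 = 463
Selection 7: 463 + 324 = 787
Selection 8: 787 + 324 = 1111
Selection 9: 1111 + 324 = 1435
Selection 10: 1435 + 324 = 1759
Selection 11: 1759 + 324 = 2083

1958, 2282, 2606, 2930, 139, 463, 787, 1111, 1435, 1759, 2083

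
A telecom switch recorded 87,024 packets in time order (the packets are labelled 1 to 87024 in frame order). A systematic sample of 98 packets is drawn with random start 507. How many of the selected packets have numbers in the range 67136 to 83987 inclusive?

19

k = 87024/98 = 888
First selection ≥ 67136: 507 + ⌈(67136−507)/888⌉·888 = 507 + 76×888 = 67995
Last selection ≤ 83987: 507 + ⌊(83987−507)/888⌋·888 = 507 + 94×888 = 83979
Count = 94 − 76 + 1 = 19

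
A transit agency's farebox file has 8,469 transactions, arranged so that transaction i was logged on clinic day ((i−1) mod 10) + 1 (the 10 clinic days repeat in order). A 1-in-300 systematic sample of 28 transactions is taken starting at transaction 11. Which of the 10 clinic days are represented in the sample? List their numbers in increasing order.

Consecutive selections differ by k = 300, so their clinic day numbers differ by 300 mod 10 = 0.
gcd(300, 10) = 10, so the sample visits 10/10 = 1 distinct residues mod 10.
Start 11 is clinic day 1; the clinic days hit are 1.

1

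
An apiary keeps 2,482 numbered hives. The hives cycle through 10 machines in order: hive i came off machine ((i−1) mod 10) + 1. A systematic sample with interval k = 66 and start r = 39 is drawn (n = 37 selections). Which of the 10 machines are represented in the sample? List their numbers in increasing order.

Consecutive selections differ by k = 66, so their machine numbers differ by 66 mod 10 = 6.
gcd(66, 10) = 2, so the sample visits 10/2 = 5 distinct residues mod 10.
Start 39 is machine 9; the machines hit are 1, 3, 5, 7, 9.

1, 3, 5, 7, 9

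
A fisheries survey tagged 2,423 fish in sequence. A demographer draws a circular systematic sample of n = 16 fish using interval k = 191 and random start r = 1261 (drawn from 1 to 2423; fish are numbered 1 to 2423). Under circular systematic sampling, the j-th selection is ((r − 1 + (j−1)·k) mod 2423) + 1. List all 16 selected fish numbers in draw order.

1261, 1452, 1643, 1834, 2025, 2216, 2407, 175, 366, 557, 748, 939, 1130, 1321, 1512, 1703

Selection 1: 1261
Selection 2: 1261 + 191 = 1452
Selection 3: 1452 + 191 = 1643
Selection 4: 1643 + 191 = 1834
Selection 5: 1834 + 191 = 2025
Selection 6: 2025 + 191 = 2216
Selection 7: 2216 + 191 = 2407
Selection 8: 2407 + 191 = 2598 → 2598 − 2423 = 175
Selection 9: 175 + 191 = 366
Selection 10: 366 + 191 = 557
Selection 11: 557 + 191 = 748
Selection 12: 748 + 191 = 939
Selection 13: 939 + 191 = 1130
Selection 14: 1130 + 191 = 1321
Selection 15: 1321 + 191 = 1512
Selection 16: 1512 + 191 = 1703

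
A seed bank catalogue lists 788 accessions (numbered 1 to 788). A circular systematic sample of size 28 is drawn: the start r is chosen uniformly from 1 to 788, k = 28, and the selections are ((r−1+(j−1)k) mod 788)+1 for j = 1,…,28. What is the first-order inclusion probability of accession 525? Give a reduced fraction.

7/197

For each position j, as r ranges over 1…788 the j-th selection hits every accession exactly once, so accession 525 is selected for exactly 28 of the 788 starts.
Inclusion probability = 28/788 = 7/197.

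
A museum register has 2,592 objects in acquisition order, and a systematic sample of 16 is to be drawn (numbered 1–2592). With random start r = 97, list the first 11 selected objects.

97, 259, 421, 583, 745, 907, 1069, 1231, 1393, 1555, 1717

k = N/n = 2592/16 = 162
object 1: 97
object 2: 97 + 162 = 259
object 3: 259 + 162 = 421
object 4: 421 + 162 = 583
object 5: 583 + 162 = 745
object 6: 745 + 162 = 907
object 7: 907 + 162 = 1069
object 8: 1069 + 162 = 1231
object 9: 1231 + 162 = 1393
object 10: 1393 + 162 = 1555
object 11: 1555 + 162 = 1717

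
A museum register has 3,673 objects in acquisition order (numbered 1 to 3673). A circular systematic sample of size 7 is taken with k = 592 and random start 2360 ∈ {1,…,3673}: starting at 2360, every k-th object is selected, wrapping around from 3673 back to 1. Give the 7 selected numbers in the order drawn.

Selection 1: 2360
Selection 2: 2360 + 592 = 2952
Selection 3: 2952 + 592 = 3544
Selection 4: 3544 + 592 = 4136 → 4136 − 3673 = 463
Selection 5: 463 + 592 = 1055
Selection 6: 1055 + 592 = 1647
Selection 7: 1647 + 592 = 2239

2360, 2952, 3544, 463, 1055, 1647, 2239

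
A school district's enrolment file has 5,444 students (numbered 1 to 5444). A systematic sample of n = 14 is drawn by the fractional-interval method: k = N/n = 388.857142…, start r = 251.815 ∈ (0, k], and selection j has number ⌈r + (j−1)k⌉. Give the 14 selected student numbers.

j=1: r + 0k = 251.815 → ⌈·⌉ = 252
j=2: r + 1k = 640.672142… → ⌈·⌉ = 641
j=3: r + 2k = 1029.529285… → ⌈·⌉ = 1030
j=4: r + 3k = 1418.386428… → ⌈·⌉ = 1419
j=5: r + 4k = 1807.243571… → ⌈·⌉ = 1808
j=6: r + 5k = 2196.100714… → ⌈·⌉ = 2197
j=7: r + 6k = 2584.957857… → ⌈·⌉ = 2585
j=8: r + 7k = 2973.815 → ⌈·⌉ = 2974
j=9: r + 8k = 3362.672142… → ⌈·⌉ = 3363
j=10: r + 9k = 3751.529285… → ⌈·⌉ = 3752
j=11: r + 10k = 4140.386428… → ⌈·⌉ = 4141
j=12: r + 11k = 4529.243571… → ⌈·⌉ = 4530
j=13: r + 12k = 4918.100714… → ⌈·⌉ = 4919
j=14: r + 13k = 5306.957857… → ⌈·⌉ = 5307

252, 641, 1030, 1419, 1808, 2197, 2585, 2974, 3363, 3752, 4141, 4530, 4919, 5307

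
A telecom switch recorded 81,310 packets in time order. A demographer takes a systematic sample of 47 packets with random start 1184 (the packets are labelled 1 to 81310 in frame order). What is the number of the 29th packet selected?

k = 81310/47 = 1730
29th selection = r + (29−1)·k = 1184 + 28×1730 = 1184 + 48440 = 49624

49624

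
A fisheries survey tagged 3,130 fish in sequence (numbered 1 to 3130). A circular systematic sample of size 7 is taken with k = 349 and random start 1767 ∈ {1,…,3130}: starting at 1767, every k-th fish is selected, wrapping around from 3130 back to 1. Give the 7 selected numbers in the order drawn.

1767, 2116, 2465, 2814, 33, 382, 731

Selection 1: 1767
Selection 2: 1767 + 349 = 2116
Selection 3: 2116 + 349 = 2465
Selection 4: 2465 + 349 = 2814
Selection 5: 2814 + 349 = 3163 → 3163 − 3130 = 33
Selection 6: 33 + 349 = 382
Selection 7: 382 + 349 = 731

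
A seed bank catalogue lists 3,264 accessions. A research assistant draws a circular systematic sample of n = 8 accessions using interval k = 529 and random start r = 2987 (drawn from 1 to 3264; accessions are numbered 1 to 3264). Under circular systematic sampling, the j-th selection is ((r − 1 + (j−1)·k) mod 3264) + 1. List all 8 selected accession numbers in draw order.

Selection 1: 2987
Selection 2: 2987 + 529 = 3516 → 3516 − 3264 = 252
Selection 3: 252 + 529 = 781
Selection 4: 781 + 529 = 1310
Selection 5: 1310 + 529 = 1839
Selection 6: 1839 + 529 = 2368
Selection 7: 2368 + 529 = 2897
Selection 8: 2897 + 529 = 3426 → 3426 − 3264 = 162

2987, 252, 781, 1310, 1839, 2368, 2897, 162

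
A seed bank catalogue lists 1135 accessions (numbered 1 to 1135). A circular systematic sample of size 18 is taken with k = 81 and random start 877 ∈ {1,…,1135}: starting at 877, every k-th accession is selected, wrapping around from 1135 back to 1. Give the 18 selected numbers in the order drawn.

877, 958, 1039, 1120, 66, 147, 228, 309, 390, 471, 552, 633, 714, 795, 876, 957, 1038, 1119

Selection 1: 877
Selection 2: 877 + 81 = 958
Selection 3: 958 + 81 = 1039
Selection 4: 1039 + 81 = 1120
Selection 5: 1120 + 81 = 1201 → 1201 − 1135 = 66
Selection 6: 66 + 81 = 147
Selection 7: 147 + 81 = 228
Selection 8: 228 + 81 = 309
Selection 9: 309 + 81 = 390
Selection 10: 390 + 81 = 471
Selection 11: 471 + 81 = 552
Selection 12: 552 + 81 = 633
Selection 13: 633 + 81 = 714
Selection 14: 714 + 81 = 795
Selection 15: 795 + 81 = 876
Selection 16: 876 + 81 = 957
Selection 17: 957 + 81 = 1038
Selection 18: 1038 + 81 = 1119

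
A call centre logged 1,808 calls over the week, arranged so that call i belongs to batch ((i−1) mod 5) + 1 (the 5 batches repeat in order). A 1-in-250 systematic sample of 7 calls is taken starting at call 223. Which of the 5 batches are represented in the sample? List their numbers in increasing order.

3

Consecutive selections differ by k = 250, so their batch numbers differ by 250 mod 5 = 0.
gcd(250, 5) = 5, so the sample visits 5/5 = 1 distinct residues mod 5.
Start 223 is batch 3; the batches hit are 3.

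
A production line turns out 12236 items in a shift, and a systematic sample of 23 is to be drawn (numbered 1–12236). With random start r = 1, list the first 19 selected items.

1, 533, 1065, 1597, 2129, 2661, 3193, 3725, 4257, 4789, 5321, 5853, 6385, 6917, 7449, 7981, 8513, 9045, 9577

k = N/n = 12236/23 = 532
item 1: 1
item 2: 1 + 532 = 533
item 3: 533 + 532 = 1065
item 4: 1065 + 532 = 1597
item 5: 1597 + 532 = 2129
item 6: 2129 + 532 = 2661
item 7: 2661 + 532 = 3193
item 8: 3193 + 532 = 3725
item 9: 3725 + 532 = 4257
item 10: 4257 + 532 = 4789
item 11: 4789 + 532 = 5321
item 12: 5321 + 532 = 5853
item 13: 5853 + 532 = 6385
item 14: 6385 + 532 = 6917
item 15: 6917 + 532 = 7449
item 16: 7449 + 532 = 7981
item 17: 7981 + 532 = 8513
item 18: 8513 + 532 = 9045
item 19: 9045 + 532 = 9577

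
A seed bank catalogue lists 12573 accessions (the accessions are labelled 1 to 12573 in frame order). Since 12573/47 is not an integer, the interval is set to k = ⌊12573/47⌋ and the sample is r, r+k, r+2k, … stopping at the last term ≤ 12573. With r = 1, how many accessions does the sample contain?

k = ⌊12573/47⌋ = 267
Achieved size = ⌊(12573 − 1)/267⌋ + 1 = ⌊12572/267⌋ + 1 = 47 + 1 = 48
(last selection: 1 + 47×267 = 12550 ≤ 12573; next would be 12817 > 12573)

48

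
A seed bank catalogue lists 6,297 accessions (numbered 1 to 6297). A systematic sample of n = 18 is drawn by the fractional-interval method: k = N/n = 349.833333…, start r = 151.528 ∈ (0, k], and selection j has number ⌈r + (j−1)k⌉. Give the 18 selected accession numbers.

j=1: r + 0k = 151.528 → ⌈·⌉ = 152
j=2: r + 1k = 501.361333… → ⌈·⌉ = 502
j=3: r + 2k = 851.194666… → ⌈·⌉ = 852
j=4: r + 3k = 1201.028 → ⌈·⌉ = 1202
j=5: r + 4k = 1550.861333… → ⌈·⌉ = 1551
j=6: r + 5k = 1900.694666… → ⌈·⌉ = 1901
j=7: r + 6k = 2250.528 → ⌈·⌉ = 2251
j=8: r + 7k = 2600.361333… → ⌈·⌉ = 2601
j=9: r + 8k = 2950.194666… → ⌈·⌉ = 2951
j=10: r + 9k = 3300.028 → ⌈·⌉ = 3301
j=11: r + 10k = 3649.861333… → ⌈·⌉ = 3650
j=12: r + 11k = 3999.694666… → ⌈·⌉ = 4000
j=13: r + 12k = 4349.528 → ⌈·⌉ = 4350
j=14: r + 13k = 4699.361333… → ⌈·⌉ = 4700
j=15: r + 14k = 5049.194666… → ⌈·⌉ = 5050
j=16: r + 15k = 5399.028 → ⌈·⌉ = 5400
j=17: r + 16k = 5748.861333… → ⌈·⌉ = 5749
j=18: r + 17k = 6098.694666… → ⌈·⌉ = 6099

152, 502, 852, 1202, 1551, 1901, 2251, 2601, 2951, 3301, 3650, 4000, 4350, 4700, 5050, 5400, 5749, 6099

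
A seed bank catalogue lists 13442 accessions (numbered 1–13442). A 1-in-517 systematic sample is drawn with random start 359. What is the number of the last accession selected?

13284

k = 517
26th selection = r + (26−1)·k = 359 + 25×517 = 359 + 12925 = 13284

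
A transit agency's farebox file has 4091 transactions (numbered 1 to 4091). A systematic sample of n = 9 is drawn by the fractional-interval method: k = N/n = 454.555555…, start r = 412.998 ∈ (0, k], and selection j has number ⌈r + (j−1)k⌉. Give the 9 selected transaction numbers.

413, 868, 1323, 1777, 2232, 2686, 3141, 3595, 4050

j=1: r + 0k = 412.998 → ⌈·⌉ = 413
j=2: r + 1k = 867.553555… → ⌈·⌉ = 868
j=3: r + 2k = 1322.109111… → ⌈·⌉ = 1323
j=4: r + 3k = 1776.664666… → ⌈·⌉ = 1777
j=5: r + 4k = 2231.220222… → ⌈·⌉ = 2232
j=6: r + 5k = 2685.775777… → ⌈·⌉ = 2686
j=7: r + 6k = 3140.331333… → ⌈·⌉ = 3141
j=8: r + 7k = 3594.886888… → ⌈·⌉ = 3595
j=9: r + 8k = 4049.442444… → ⌈·⌉ = 4050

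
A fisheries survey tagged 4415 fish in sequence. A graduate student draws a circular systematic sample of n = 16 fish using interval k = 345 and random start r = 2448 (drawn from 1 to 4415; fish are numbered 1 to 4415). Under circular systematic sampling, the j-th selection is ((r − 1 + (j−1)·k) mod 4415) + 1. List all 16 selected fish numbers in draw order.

Selection 1: 2448
Selection 2: 2448 + 345 = 2793
Selection 3: 2793 + 345 = 3138
Selection 4: 3138 + 345 = 3483
Selection 5: 3483 + 345 = 3828
Selection 6: 3828 + 345 = 4173
Selection 7: 4173 + 345 = 4518 → 4518 − 4415 = 103
Selection 8: 103 + 345 = 448
Selection 9: 448 + 345 = 793
Selection 10: 793 + 345 = 1138
Selection 11: 1138 + 345 = 1483
Selection 12: 1483 + 345 = 1828
Selection 13: 1828 + 345 = 2173
Selection 14: 2173 + 345 = 2518
Selection 15: 2518 + 345 = 2863
Selection 16: 2863 + 345 = 3208

2448, 2793, 3138, 3483, 3828, 4173, 103, 448, 793, 1138, 1483, 1828, 2173, 2518, 2863, 3208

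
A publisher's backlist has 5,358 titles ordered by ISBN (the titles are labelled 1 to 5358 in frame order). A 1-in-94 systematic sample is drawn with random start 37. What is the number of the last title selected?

5301

k = 94
57th selection = r + (57−1)·k = 37 + 56×94 = 37 + 5264 = 5301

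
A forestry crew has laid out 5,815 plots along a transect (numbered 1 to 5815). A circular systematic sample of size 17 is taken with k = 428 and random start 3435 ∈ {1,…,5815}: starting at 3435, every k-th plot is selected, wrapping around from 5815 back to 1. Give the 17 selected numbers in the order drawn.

Selection 1: 3435
Selection 2: 3435 + 428 = 3863
Selection 3: 3863 + 428 = 4291
Selection 4: 4291 + 428 = 4719
Selection 5: 4719 + 428 = 5147
Selection 6: 5147 + 428 = 5575
Selection 7: 5575 + 428 = 6003 → 6003 − 5815 = 188
Selection 8: 188 + 428 = 616
Selection 9: 616 + 428 = 1044
Selection 10: 1044 + 428 = 1472
Selection 11: 1472 + 428 = 1900
Selection 12: 1900 + 428 = 2328
Selection 13: 2328 + 428 = 2756
Selection 14: 2756 + 428 = 3184
Selection 15: 3184 + 428 = 3612
Selection 16: 3612 + 428 = 4040
Selection 17: 4040 + 428 = 4468

3435, 3863, 4291, 4719, 5147, 5575, 188, 616, 1044, 1472, 1900, 2328, 2756, 3184, 3612, 4040, 4468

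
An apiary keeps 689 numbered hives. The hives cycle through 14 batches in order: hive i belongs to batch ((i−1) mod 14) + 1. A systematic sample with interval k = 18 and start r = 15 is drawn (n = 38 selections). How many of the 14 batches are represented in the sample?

7

Consecutive selections differ by k = 18, so their batch numbers differ by 18 mod 14 = 4.
gcd(18, 14) = 2, so the sample visits 14/2 = 7 distinct residues mod 14.
Start 15 is batch 1; the batches hit are 1, 3, 5, 7, 9, 11, 13.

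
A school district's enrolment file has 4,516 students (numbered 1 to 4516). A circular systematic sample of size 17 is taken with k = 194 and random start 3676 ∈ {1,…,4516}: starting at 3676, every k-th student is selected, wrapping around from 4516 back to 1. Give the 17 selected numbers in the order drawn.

Selection 1: 3676
Selection 2: 3676 + 194 = 3870
Selection 3: 3870 + 194 = 4064
Selection 4: 4064 + 194 = 4258
Selection 5: 4258 + 194 = 4452
Selection 6: 4452 + 194 = 4646 → 4646 − 4516 = 130
Selection 7: 130 + 194 = 324
Selection 8: 324 + 194 = 518
Selection 9: 518 + 194 = 712
Selection 10: 712 + 194 = 906
Selection 11: 906 + 194 = 1100
Selection 12: 1100 + 194 = 1294
Selection 13: 1294 + 194 = 1488
Selection 14: 1488 + 194 = 1682
Selection 15: 1682 + 194 = 1876
Selection 16: 1876 + 194 = 2070
Selection 17: 2070 + 194 = 2264

3676, 3870, 4064, 4258, 4452, 130, 324, 518, 712, 906, 1100, 1294, 1488, 1682, 1876, 2070, 2264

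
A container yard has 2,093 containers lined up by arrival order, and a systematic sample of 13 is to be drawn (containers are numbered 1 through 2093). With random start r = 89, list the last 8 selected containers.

894, 1055, 1216, 1377, 1538, 1699, 1860, 2021

k = N/n = 2093/13 = 161
6th selection = 89 + 5×161 = 894
7th: 894 + 161 = 1055
8th: 1055 + 161 = 1216
9th: 1216 + 161 = 1377
10th: 1377 + 161 = 1538
11th: 1538 + 161 = 1699
12th: 1699 + 161 = 1860
13th: 1860 + 161 = 2021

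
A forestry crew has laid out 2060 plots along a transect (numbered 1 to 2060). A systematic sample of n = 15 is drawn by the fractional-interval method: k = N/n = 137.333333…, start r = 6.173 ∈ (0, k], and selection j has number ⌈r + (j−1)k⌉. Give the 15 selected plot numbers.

7, 144, 281, 419, 556, 693, 831, 968, 1105, 1243, 1380, 1517, 1655, 1792, 1929

j=1: r + 0k = 6.173 → ⌈·⌉ = 7
j=2: r + 1k = 143.506333… → ⌈·⌉ = 144
j=3: r + 2k = 280.839666… → ⌈·⌉ = 281
j=4: r + 3k = 418.173 → ⌈·⌉ = 419
j=5: r + 4k = 555.506333… → ⌈·⌉ = 556
j=6: r + 5k = 692.839666… → ⌈·⌉ = 693
j=7: r + 6k = 830.173 → ⌈·⌉ = 831
j=8: r + 7k = 967.506333… → ⌈·⌉ = 968
j=9: r + 8k = 1104.839666… → ⌈·⌉ = 1105
j=10: r + 9k = 1242.173 → ⌈·⌉ = 1243
j=11: r + 10k = 1379.506333… → ⌈·⌉ = 1380
j=12: r + 11k = 1516.839666… → ⌈·⌉ = 1517
j=13: r + 12k = 1654.173 → ⌈·⌉ = 1655
j=14: r + 13k = 1791.506333… → ⌈·⌉ = 1792
j=15: r + 14k = 1928.839666… → ⌈·⌉ = 1929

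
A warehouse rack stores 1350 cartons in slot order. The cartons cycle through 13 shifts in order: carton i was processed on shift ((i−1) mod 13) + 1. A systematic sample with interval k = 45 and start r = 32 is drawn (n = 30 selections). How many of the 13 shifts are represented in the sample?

Consecutive selections differ by k = 45, so their shift numbers differ by 45 mod 13 = 6.
gcd(45, 13) = 1, so the sample visits 13/1 = 13 distinct residues mod 13.
Start 32 is shift 6; the shifts hit are 1, 2, 3, 4, 5, 6, 7, 8, 9, 10, 11, 12, 13.

13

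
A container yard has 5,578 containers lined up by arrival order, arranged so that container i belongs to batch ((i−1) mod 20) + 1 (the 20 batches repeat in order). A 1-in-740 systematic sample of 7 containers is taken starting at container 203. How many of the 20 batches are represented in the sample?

1

Consecutive selections differ by k = 740, so their batch numbers differ by 740 mod 20 = 0.
gcd(740, 20) = 20, so the sample visits 20/20 = 1 distinct residues mod 20.
Start 203 is batch 3; the batches hit are 3.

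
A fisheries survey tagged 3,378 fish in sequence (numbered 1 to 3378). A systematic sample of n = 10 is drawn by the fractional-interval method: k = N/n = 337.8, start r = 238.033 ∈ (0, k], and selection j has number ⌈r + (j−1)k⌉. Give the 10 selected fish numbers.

j=1: r + 0k = 238.033 → ⌈·⌉ = 239
j=2: r + 1k = 575.833 → ⌈·⌉ = 576
j=3: r + 2k = 913.633 → ⌈·⌉ = 914
j=4: r + 3k = 1251.433 → ⌈·⌉ = 1252
j=5: r + 4k = 1589.233 → ⌈·⌉ = 1590
j=6: r + 5k = 1927.033 → ⌈·⌉ = 1928
j=7: r + 6k = 2264.833 → ⌈·⌉ = 2265
j=8: r + 7k = 2602.633 → ⌈·⌉ = 2603
j=9: r + 8k = 2940.433 → ⌈·⌉ = 2941
j=10: r + 9k = 3278.233 → ⌈·⌉ = 3279

239, 576, 914, 1252, 1590, 1928, 2265, 2603, 2941, 3279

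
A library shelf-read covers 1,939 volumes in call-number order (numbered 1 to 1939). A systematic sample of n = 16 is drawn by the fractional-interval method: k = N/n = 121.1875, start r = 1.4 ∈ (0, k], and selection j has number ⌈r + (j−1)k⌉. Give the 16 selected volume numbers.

j=1: r + 0k = 1.4 → ⌈·⌉ = 2
j=2: r + 1k = 122.5875 → ⌈·⌉ = 123
j=3: r + 2k = 243.775 → ⌈·⌉ = 244
j=4: r + 3k = 364.9625 → ⌈·⌉ = 365
j=5: r + 4k = 486.15 → ⌈·⌉ = 487
j=6: r + 5k = 607.3375 → ⌈·⌉ = 608
j=7: r + 6k = 728.525 → ⌈·⌉ = 729
j=8: r + 7k = 849.7125 → ⌈·⌉ = 850
j=9: r + 8k = 970.9 → ⌈·⌉ = 971
j=10: r + 9k = 1092.0875 → ⌈·⌉ = 1093
j=11: r + 10k = 1213.275 → ⌈·⌉ = 1214
j=12: r + 11k = 1334.4625 → ⌈·⌉ = 1335
j=13: r + 12k = 1455.65 → ⌈·⌉ = 1456
j=14: r + 13k = 1576.8375 → ⌈·⌉ = 1577
j=15: r + 14k = 1698.025 → ⌈·⌉ = 1699
j=16: r + 15k = 1819.2125 → ⌈·⌉ = 1820

2, 123, 244, 365, 487, 608, 729, 850, 971, 1093, 1214, 1335, 1456, 1577, 1699, 1820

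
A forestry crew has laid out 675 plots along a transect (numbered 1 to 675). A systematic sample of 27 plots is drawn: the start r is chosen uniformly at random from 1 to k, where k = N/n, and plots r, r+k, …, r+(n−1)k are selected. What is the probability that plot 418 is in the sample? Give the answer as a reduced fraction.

k = 675/27 = 25.
Plot 418 is selected iff r ≡ 418 (mod 25); exactly one such r in {1,…,25}.
Inclusion probability = 1/25.

1/25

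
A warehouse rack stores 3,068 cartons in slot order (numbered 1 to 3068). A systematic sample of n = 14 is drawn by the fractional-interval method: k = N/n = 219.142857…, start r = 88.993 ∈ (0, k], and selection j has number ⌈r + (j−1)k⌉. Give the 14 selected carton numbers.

89, 309, 528, 747, 966, 1185, 1404, 1623, 1843, 2062, 2281, 2500, 2719, 2938

j=1: r + 0k = 88.993 → ⌈·⌉ = 89
j=2: r + 1k = 308.135857… → ⌈·⌉ = 309
j=3: r + 2k = 527.278714… → ⌈·⌉ = 528
j=4: r + 3k = 746.421571… → ⌈·⌉ = 747
j=5: r + 4k = 965.564428… → ⌈·⌉ = 966
j=6: r + 5k = 1184.707285… → ⌈·⌉ = 1185
j=7: r + 6k = 1403.850142… → ⌈·⌉ = 1404
j=8: r + 7k = 1622.993 → ⌈·⌉ = 1623
j=9: r + 8k = 1842.135857… → ⌈·⌉ = 1843
j=10: r + 9k = 2061.278714… → ⌈·⌉ = 2062
j=11: r + 10k = 2280.421571… → ⌈·⌉ = 2281
j=12: r + 11k = 2499.564428… → ⌈·⌉ = 2500
j=13: r + 12k = 2718.707285… → ⌈·⌉ = 2719
j=14: r + 13k = 2937.850142… → ⌈·⌉ = 2938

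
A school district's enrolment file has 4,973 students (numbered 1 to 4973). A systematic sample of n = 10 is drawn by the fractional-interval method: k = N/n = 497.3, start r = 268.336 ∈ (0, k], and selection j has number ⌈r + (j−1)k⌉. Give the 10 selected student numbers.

j=1: r + 0k = 268.336 → ⌈·⌉ = 269
j=2: r + 1k = 765.636 → ⌈·⌉ = 766
j=3: r + 2k = 1262.936 → ⌈·⌉ = 1263
j=4: r + 3k = 1760.236 → ⌈·⌉ = 1761
j=5: r + 4k = 2257.536 → ⌈·⌉ = 2258
j=6: r + 5k = 2754.836 → ⌈·⌉ = 2755
j=7: r + 6k = 3252.136 → ⌈·⌉ = 3253
j=8: r + 7k = 3749.436 → ⌈·⌉ = 3750
j=9: r + 8k = 4246.736 → ⌈·⌉ = 4247
j=10: r + 9k = 4744.036 → ⌈·⌉ = 4745

269, 766, 1263, 1761, 2258, 2755, 3253, 3750, 4247, 4745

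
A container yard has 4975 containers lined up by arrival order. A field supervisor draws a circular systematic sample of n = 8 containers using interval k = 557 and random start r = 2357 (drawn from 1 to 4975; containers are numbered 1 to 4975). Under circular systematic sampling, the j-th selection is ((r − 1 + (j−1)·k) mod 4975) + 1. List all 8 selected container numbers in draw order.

Selection 1: 2357
Selection 2: 2357 + 557 = 2914
Selection 3: 2914 + 557 = 3471
Selection 4: 3471 + 557 = 4028
Selection 5: 4028 + 557 = 4585
Selection 6: 4585 + 557 = 5142 → 5142 − 4975 = 167
Selection 7: 167 + 557 = 724
Selection 8: 724 + 557 = 1281

2357, 2914, 3471, 4028, 4585, 167, 724, 1281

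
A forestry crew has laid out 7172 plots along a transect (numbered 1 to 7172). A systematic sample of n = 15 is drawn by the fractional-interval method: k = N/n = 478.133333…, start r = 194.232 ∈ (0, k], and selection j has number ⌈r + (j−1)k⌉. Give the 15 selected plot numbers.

195, 673, 1151, 1629, 2107, 2585, 3064, 3542, 4020, 4498, 4976, 5454, 5932, 6410, 6889

j=1: r + 0k = 194.232 → ⌈·⌉ = 195
j=2: r + 1k = 672.365333… → ⌈·⌉ = 673
j=3: r + 2k = 1150.498666… → ⌈·⌉ = 1151
j=4: r + 3k = 1628.632 → ⌈·⌉ = 1629
j=5: r + 4k = 2106.765333… → ⌈·⌉ = 2107
j=6: r + 5k = 2584.898666… → ⌈·⌉ = 2585
j=7: r + 6k = 3063.032 → ⌈·⌉ = 3064
j=8: r + 7k = 3541.165333… → ⌈·⌉ = 3542
j=9: r + 8k = 4019.298666… → ⌈·⌉ = 4020
j=10: r + 9k = 4497.432 → ⌈·⌉ = 4498
j=11: r + 10k = 4975.565333… → ⌈·⌉ = 4976
j=12: r + 11k = 5453.698666… → ⌈·⌉ = 5454
j=13: r + 12k = 5931.832 → ⌈·⌉ = 5932
j=14: r + 13k = 6409.965333… → ⌈·⌉ = 6410
j=15: r + 14k = 6888.098666… → ⌈·⌉ = 6889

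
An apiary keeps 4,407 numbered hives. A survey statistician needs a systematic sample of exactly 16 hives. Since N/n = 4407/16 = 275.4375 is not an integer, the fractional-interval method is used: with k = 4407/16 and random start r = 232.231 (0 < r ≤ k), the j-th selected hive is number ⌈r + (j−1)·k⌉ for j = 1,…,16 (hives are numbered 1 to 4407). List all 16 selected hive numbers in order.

233, 508, 784, 1059, 1334, 1610, 1885, 2161, 2436, 2712, 2987, 3263, 3538, 3813, 4089, 4364

j=1: r + 0k = 232.231 → ⌈·⌉ = 233
j=2: r + 1k = 507.6685 → ⌈·⌉ = 508
j=3: r + 2k = 783.106 → ⌈·⌉ = 784
j=4: r + 3k = 1058.5435 → ⌈·⌉ = 1059
j=5: r + 4k = 1333.981 → ⌈·⌉ = 1334
j=6: r + 5k = 1609.4185 → ⌈·⌉ = 1610
j=7: r + 6k = 1884.856 → ⌈·⌉ = 1885
j=8: r + 7k = 2160.2935 → ⌈·⌉ = 2161
j=9: r + 8k = 2435.731 → ⌈·⌉ = 2436
j=10: r + 9k = 2711.1685 → ⌈·⌉ = 2712
j=11: r + 10k = 2986.606 → ⌈·⌉ = 2987
j=12: r + 11k = 3262.0435 → ⌈·⌉ = 3263
j=13: r + 12k = 3537.481 → ⌈·⌉ = 3538
j=14: r + 13k = 3812.9185 → ⌈·⌉ = 3813
j=15: r + 14k = 4088.356 → ⌈·⌉ = 4089
j=16: r + 15k = 4363.7935 → ⌈·⌉ = 4364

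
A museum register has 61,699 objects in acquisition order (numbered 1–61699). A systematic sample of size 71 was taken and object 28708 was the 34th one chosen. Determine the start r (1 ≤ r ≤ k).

k = 61699/71 = 869
r = 28708 − (34−1)×869 = 28708 − 28677 = 31

31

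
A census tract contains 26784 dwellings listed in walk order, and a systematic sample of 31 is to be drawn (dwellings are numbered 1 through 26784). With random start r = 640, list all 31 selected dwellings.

640, 1504, 2368, 3232, 4096, 4960, 5824, 6688, 7552, 8416, 9280, 10144, 11008, 11872, 12736, 13600, 14464, 15328, 16192, 17056, 17920, 18784, 19648, 20512, 21376, 22240, 23104, 23968, 24832, 25696, 26560

k = N/n = 26784/31 = 864
dwelling 1: 640
dwelling 2: 640 + 864 = 1504
dwelling 3: 1504 + 864 = 2368
dwelling 4: 2368 + 864 = 3232
dwelling 5: 3232 + 864 = 4096
dwelling 6: 4096 + 864 = 4960
dwelling 7: 4960 + 864 = 5824
dwelling 8: 5824 + 864 = 6688
dwelling 9: 6688 + 864 = 7552
dwelling 10: 7552 + 864 = 8416
dwelling 11: 8416 + 864 = 9280
dwelling 12: 9280 + 864 = 10144
dwelling 13: 10144 + 864 = 11008
dwelling 14: 11008 + 864 = 11872
dwelling 15: 11872 + 864 = 12736
dwelling 16: 12736 + 864 = 13600
dwelling 17: 13600 + 864 = 14464
dwelling 18: 14464 + 864 = 15328
dwelling 19: 15328 + 864 = 16192
dwelling 20: 16192 + 864 = 17056
dwelling 21: 17056 + 864 = 17920
dwelling 22: 17920 + 864 = 18784
dwelling 23: 18784 + 864 = 19648
dwelling 24: 19648 + 864 = 20512
dwelling 25: 20512 + 864 = 21376
dwelling 26: 21376 + 864 = 22240
dwelling 27: 22240 + 864 = 23104
dwelling 28: 23104 + 864 = 23968
dwelling 29: 23968 + 864 = 24832
dwelling 30: 24832 + 864 = 25696
dwelling 31: 25696 + 864 = 26560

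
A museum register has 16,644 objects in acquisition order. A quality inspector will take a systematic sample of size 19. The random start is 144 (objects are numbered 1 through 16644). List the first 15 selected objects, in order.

144, 1020, 1896, 2772, 3648, 4524, 5400, 6276, 7152, 8028, 8904, 9780, 10656, 11532, 12408

k = N/n = 16644/19 = 876
object 1: 144
object 2: 144 + 876 = 1020
object 3: 1020 + 876 = 1896
object 4: 1896 + 876 = 2772
object 5: 2772 + 876 = 3648
object 6: 3648 + 876 = 4524
object 7: 4524 + 876 = 5400
object 8: 5400 + 876 = 6276
object 9: 6276 + 876 = 7152
object 10: 7152 + 876 = 8028
object 11: 8028 + 876 = 8904
object 12: 8904 + 876 = 9780
object 13: 9780 + 876 = 10656
object 14: 10656 + 876 = 11532
object 15: 11532 + 876 = 12408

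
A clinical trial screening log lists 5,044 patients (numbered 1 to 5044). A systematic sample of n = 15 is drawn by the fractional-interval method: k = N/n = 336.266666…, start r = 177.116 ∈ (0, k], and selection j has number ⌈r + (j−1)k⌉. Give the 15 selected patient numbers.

j=1: r + 0k = 177.116 → ⌈·⌉ = 178
j=2: r + 1k = 513.382666… → ⌈·⌉ = 514
j=3: r + 2k = 849.649333… → ⌈·⌉ = 850
j=4: r + 3k = 1185.916 → ⌈·⌉ = 1186
j=5: r + 4k = 1522.182666… → ⌈·⌉ = 1523
j=6: r + 5k = 1858.449333… → ⌈·⌉ = 1859
j=7: r + 6k = 2194.716 → ⌈·⌉ = 2195
j=8: r + 7k = 2530.982666… → ⌈·⌉ = 2531
j=9: r + 8k = 2867.249333… → ⌈·⌉ = 2868
j=10: r + 9k = 3203.516 → ⌈·⌉ = 3204
j=11: r + 10k = 3539.782666… → ⌈·⌉ = 3540
j=12: r + 11k = 3876.049333… → ⌈·⌉ = 3877
j=13: r + 12k = 4212.316 → ⌈·⌉ = 4213
j=14: r + 13k = 4548.582666… → ⌈·⌉ = 4549
j=15: r + 14k = 4884.849333… → ⌈·⌉ = 4885

178, 514, 850, 1186, 1523, 1859, 2195, 2531, 2868, 3204, 3540, 3877, 4213, 4549, 4885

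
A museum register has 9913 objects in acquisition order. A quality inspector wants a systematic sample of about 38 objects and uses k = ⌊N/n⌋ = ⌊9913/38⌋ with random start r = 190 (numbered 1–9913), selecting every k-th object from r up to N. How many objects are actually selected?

38

k = ⌊9913/38⌋ = 260
Achieved size = ⌊(9913 − 190)/260⌋ + 1 = ⌊9723/260⌋ + 1 = 37 + 1 = 38
(last selection: 190 + 37×260 = 9810 ≤ 9913; next would be 10070 > 9913)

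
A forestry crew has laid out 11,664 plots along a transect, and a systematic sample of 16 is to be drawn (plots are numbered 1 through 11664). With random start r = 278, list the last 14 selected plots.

1736, 2465, 3194, 3923, 4652, 5381, 6110, 6839, 7568, 8297, 9026, 9755, 10484, 11213

k = N/n = 11664/16 = 729
3rd selection = 278 + 2×729 = 1736
4th: 1736 + 729 = 2465
5th: 2465 + 729 = 3194
6th: 3194 + 729 = 3923
7th: 3923 + 729 = 4652
8th: 4652 + 729 = 5381
9th: 5381 + 729 = 6110
10th: 6110 + 729 = 6839
11th: 6839 + 729 = 7568
12th: 7568 + 729 = 8297
13th: 8297 + 729 = 9026
14th: 9026 + 729 = 9755
15th: 9755 + 729 = 10484
16th: 10484 + 729 = 11213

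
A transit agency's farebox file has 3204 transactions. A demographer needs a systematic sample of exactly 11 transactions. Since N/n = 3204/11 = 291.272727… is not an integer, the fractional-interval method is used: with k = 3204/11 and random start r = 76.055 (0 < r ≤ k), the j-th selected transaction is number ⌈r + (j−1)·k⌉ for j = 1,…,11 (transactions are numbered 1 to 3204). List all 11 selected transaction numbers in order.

j=1: r + 0k = 76.055 → ⌈·⌉ = 77
j=2: r + 1k = 367.327727… → ⌈·⌉ = 368
j=3: r + 2k = 658.600454… → ⌈·⌉ = 659
j=4: r + 3k = 949.873181… → ⌈·⌉ = 950
j=5: r + 4k = 1241.145909… → ⌈·⌉ = 1242
j=6: r + 5k = 1532.418636… → ⌈·⌉ = 1533
j=7: r + 6k = 1823.691363… → ⌈·⌉ = 1824
j=8: r + 7k = 2114.964090… → ⌈·⌉ = 2115
j=9: r + 8k = 2406.236818… → ⌈·⌉ = 2407
j=10: r + 9k = 2697.509545… → ⌈·⌉ = 2698
j=11: r + 10k = 2988.782272… → ⌈·⌉ = 2989

77, 368, 659, 950, 1242, 1533, 1824, 2115, 2407, 2698, 2989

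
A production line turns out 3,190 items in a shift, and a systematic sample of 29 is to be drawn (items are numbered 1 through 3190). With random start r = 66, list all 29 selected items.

k = N/n = 3190/29 = 110
item 1: 66
item 2: 66 + 110 = 176
item 3: 176 + 110 = 286
item 4: 286 + 110 = 396
item 5: 396 + 110 = 506
item 6: 506 + 110 = 616
item 7: 616 + 110 = 726
item 8: 726 + 110 = 836
item 9: 836 + 110 = 946
item 10: 946 + 110 = 1056
item 11: 1056 + 110 = 1166
item 12: 1166 + 110 = 1276
item 13: 1276 + 110 = 1386
item 14: 1386 + 110 = 1496
item 15: 1496 + 110 = 1606
item 16: 1606 + 110 = 1716
item 17: 1716 + 110 = 1826
item 18: 1826 + 110 = 1936
item 19: 1936 + 110 = 2046
item 20: 2046 + 110 = 2156
item 21: 2156 + 110 = 2266
item 22: 2266 + 110 = 2376
item 23: 2376 + 110 = 2486
item 24: 2486 + 110 = 2596
item 25: 2596 + 110 = 2706
item 26: 2706 + 110 = 2816
item 27: 2816 + 110 = 2926
item 28: 2926 + 110 = 3036
item 29: 3036 + 110 = 3146

66, 176, 286, 396, 506, 616, 726, 836, 946, 1056, 1166, 1276, 1386, 1496, 1606, 1716, 1826, 1936, 2046, 2156, 2266, 2376, 2486, 2596, 2706, 2816, 2926, 3036, 3146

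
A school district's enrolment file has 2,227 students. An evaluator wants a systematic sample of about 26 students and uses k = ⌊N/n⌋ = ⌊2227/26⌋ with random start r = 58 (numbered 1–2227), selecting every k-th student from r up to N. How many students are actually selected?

k = ⌊2227/26⌋ = 85
Achieved size = ⌊(2227 − 58)/85⌋ + 1 = ⌊2169/85⌋ + 1 = 25 + 1 = 26
(last selection: 58 + 25×85 = 2183 ≤ 2227; next would be 2268 > 2227)

26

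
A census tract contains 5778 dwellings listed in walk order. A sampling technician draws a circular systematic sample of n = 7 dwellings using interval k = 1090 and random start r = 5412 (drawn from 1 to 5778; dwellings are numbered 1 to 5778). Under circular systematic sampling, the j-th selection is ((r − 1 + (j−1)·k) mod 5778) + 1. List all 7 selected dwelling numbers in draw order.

5412, 724, 1814, 2904, 3994, 5084, 396

Selection 1: 5412
Selection 2: 5412 + 1090 = 6502 → 6502 − 5778 = 724
Selection 3: 724 + 1090 = 1814
Selection 4: 1814 + 1090 = 2904
Selection 5: 2904 + 1090 = 3994
Selection 6: 3994 + 1090 = 5084
Selection 7: 5084 + 1090 = 6174 → 6174 − 5778 = 396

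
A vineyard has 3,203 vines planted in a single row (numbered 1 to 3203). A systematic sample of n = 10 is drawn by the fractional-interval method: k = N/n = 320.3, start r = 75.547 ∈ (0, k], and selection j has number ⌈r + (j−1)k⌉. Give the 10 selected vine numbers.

j=1: r + 0k = 75.547 → ⌈·⌉ = 76
j=2: r + 1k = 395.847 → ⌈·⌉ = 396
j=3: r + 2k = 716.147 → ⌈·⌉ = 717
j=4: r + 3k = 1036.447 → ⌈·⌉ = 1037
j=5: r + 4k = 1356.747 → ⌈·⌉ = 1357
j=6: r + 5k = 1677.047 → ⌈·⌉ = 1678
j=7: r + 6k = 1997.347 → ⌈·⌉ = 1998
j=8: r + 7k = 2317.647 → ⌈·⌉ = 2318
j=9: r + 8k = 2637.947 → ⌈·⌉ = 2638
j=10: r + 9k = 2958.247 → ⌈·⌉ = 2959

76, 396, 717, 1037, 1357, 1678, 1998, 2318, 2638, 2959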